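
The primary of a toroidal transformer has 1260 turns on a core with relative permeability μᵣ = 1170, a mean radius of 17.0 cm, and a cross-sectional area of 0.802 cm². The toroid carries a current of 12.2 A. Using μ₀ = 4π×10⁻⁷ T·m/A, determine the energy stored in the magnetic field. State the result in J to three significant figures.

L = μ₀μᵣN²A/(2πR) = (4π×10⁻⁷)(1170)(1260)²(8.020×10^-5)/(2π×0.17) = 0.1753 H.
U = ½LI² = ½(0.1753)(12.2)² = 13.04 J.

U ≈ 13.0 J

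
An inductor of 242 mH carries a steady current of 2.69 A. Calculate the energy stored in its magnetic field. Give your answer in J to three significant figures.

U ≈ 0.876 J

Stored magnetic energy: U = ½LI².
U = ½(0.242 H)(2.69 A)² = 0.8756 J.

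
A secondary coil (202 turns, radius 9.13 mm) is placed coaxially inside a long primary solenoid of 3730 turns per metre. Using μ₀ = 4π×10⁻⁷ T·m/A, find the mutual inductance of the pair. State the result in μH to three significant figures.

M ≈ 248 μH

The outer solenoid produces a uniform field B₁ = μ₀n₁I₁ across the inner coil,
so the flux linkage is N₂Φ = N₂B₁A₂ = μ₀n₁N₂A₂·I₁, giving M = μ₀n₁N₂A₂.
A₂ = πr² = π(9.130×10^-3 m)² = 2.619×10^-4 m².
M = (4π×10⁻⁷)(3730)(202)(2.619×10^-4) = 2.479×10^-4 H.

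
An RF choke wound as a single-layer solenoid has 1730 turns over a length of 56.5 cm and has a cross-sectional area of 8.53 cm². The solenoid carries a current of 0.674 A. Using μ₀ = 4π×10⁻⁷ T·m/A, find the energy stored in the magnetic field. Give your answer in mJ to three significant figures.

U ≈ 1.29 mJ

A = 8.53 cm² = 8.530×10^-4 m².
L = μ₀N²A/ℓ = (4π×10⁻⁷)(1730)²(8.530×10^-4)/(0.565) = 5.678×10^-3 H.
U = ½LI² = ½(5.678×10^-3)(0.674)² = 1.290×10^-3 J.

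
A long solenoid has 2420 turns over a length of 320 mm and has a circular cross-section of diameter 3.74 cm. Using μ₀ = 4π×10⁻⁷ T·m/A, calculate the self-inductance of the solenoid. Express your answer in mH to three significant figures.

L ≈ 25.3 mH

A = π(d/2)² = π(1.870×10^-2 m)² = 1.099×10^-3 m².
For a long solenoid, L = μ₀N²A/ℓ.
L = (4π×10⁻⁷)(2420)²(1.099×10^-3)/(0.32 m) = 2.527×10^-2 H.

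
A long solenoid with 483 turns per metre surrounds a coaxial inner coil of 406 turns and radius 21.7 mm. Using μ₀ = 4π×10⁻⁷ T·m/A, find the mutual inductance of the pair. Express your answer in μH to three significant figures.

The outer solenoid produces a uniform field B₁ = μ₀n₁I₁ across the inner coil,
so the flux linkage is N₂Φ = N₂B₁A₂ = μ₀n₁N₂A₂·I₁, giving M = μ₀n₁N₂A₂.
A₂ = πr² = π(2.170×10^-2 m)² = 1.479×10^-3 m².
M = (4π×10⁻⁷)(483)(406)(1.479×10^-3) = 3.645×10^-4 H.

M ≈ 365 μH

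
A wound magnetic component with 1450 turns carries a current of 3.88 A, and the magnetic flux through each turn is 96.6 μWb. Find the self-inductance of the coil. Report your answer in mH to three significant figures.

L ≈ 36.1 mH

Self-inductance is defined by L = NΦ_B/I (flux linkage over current).
L = (1450)(9.660×10^-5 Wb)/(3.88 A) = 3.610×10^-2 H.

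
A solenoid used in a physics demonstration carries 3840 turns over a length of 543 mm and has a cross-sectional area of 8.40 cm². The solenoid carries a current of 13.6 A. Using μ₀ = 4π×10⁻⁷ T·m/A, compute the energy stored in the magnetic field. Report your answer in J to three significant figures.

U ≈ 2.65 J

A = 8.40 cm² = 8.400×10^-4 m².
L = μ₀N²A/ℓ = (4π×10⁻⁷)(3840)²(8.400×10^-4)/(0.543) = 2.866×10^-2 H.
U = ½LI² = ½(2.866×10^-2)(13.6)² = 2.651 J.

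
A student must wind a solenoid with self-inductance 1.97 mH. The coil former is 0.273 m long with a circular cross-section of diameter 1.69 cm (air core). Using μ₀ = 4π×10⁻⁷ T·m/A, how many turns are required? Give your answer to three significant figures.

N ≈ 1380 turns

A = π(d/2)² = π(8.450×10^-3 m)² = 2.243×10^-4 m².
From L = μ₀N²A/ℓ, N = √(Lℓ / (μ₀A)).
N = √[(1.970×10^-3)(0.273) / ((4π×10⁻⁷)×2.243×10^-4)] = √(1.908×10^6) ≈ 1381.3.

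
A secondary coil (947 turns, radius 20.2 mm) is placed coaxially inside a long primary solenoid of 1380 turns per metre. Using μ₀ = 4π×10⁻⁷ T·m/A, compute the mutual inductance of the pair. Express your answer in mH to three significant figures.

M ≈ 2.11 mH

The outer solenoid produces a uniform field B₁ = μ₀n₁I₁ across the inner coil,
so the flux linkage is N₂Φ = N₂B₁A₂ = μ₀n₁N₂A₂·I₁, giving M = μ₀n₁N₂A₂.
A₂ = πr² = π(2.020×10^-2 m)² = 1.282×10^-3 m².
M = (4π×10⁻⁷)(1380)(947)(1.282×10^-3) = 2.105×10^-3 H.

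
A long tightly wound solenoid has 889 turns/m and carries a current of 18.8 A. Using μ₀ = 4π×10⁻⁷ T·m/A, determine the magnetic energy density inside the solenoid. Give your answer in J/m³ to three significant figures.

u ≈ 176 J/m³

B = μ₀nI = (4π×10⁻⁷)(889)(18.8) = 2.100×10^-2 T.
u = B²/(2μ₀) = (2.100×10^-2)²/(2×4π×10⁻⁷) = 175.5 J/m³.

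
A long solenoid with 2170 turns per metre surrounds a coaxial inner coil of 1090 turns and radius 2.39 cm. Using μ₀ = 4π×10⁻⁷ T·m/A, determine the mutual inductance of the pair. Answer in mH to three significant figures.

The outer solenoid produces a uniform field B₁ = μ₀n₁I₁ across the inner coil,
so the flux linkage is N₂Φ = N₂B₁A₂ = μ₀n₁N₂A₂·I₁, giving M = μ₀n₁N₂A₂.
A₂ = πr² = π(2.390×10^-2 m)² = 1.7945×10^-3 m².
M = (4π×10⁻⁷)(2170)(1090)(1.7945×10^-3) = 5.334×10^-3 H.

M ≈ 5.33 mH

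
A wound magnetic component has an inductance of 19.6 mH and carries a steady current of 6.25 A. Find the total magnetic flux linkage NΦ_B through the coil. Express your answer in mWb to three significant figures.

NΦ_B ≈ 123 mWb

From L = NΦ_B/I, the flux linkage is NΦ_B = LI.
NΦ_B = (1.960×10^-2 H)(6.25 A) = 0.1225 Wb.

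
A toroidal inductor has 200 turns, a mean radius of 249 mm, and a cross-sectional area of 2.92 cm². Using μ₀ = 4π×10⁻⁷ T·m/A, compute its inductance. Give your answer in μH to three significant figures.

L ≈ 9.38 μH

For a thin toroid, L = μ₀N²A/(2πR).
L = (4π×10⁻⁷)(200)²(2.920×10^-4) / (2π×0.249 m) = 9.382×10^-6 H.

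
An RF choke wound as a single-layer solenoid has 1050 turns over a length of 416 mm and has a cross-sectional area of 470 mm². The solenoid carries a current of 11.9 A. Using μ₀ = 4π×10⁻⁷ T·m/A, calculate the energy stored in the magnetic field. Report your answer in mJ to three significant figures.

U ≈ 111 mJ

A = 470 mm² = 4.700×10^-4 m².
L = μ₀N²A/ℓ = (4π×10⁻⁷)(1050)²(4.700×10^-4)/(0.416) = 1.565×10^-3 H.
U = ½LI² = ½(1.565×10^-3)(11.9)² = 0.1108 J.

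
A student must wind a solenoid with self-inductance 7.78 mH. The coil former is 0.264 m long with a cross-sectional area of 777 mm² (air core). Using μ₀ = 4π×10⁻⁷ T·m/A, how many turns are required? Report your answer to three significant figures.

N ≈ 1450 turns

A = 777 mm² = 7.770×10^-4 m².
From L = μ₀N²A/ℓ, N = √(Lℓ / (μ₀A)).
N = √[(7.780×10^-3)(0.264) / ((4π×10⁻⁷)×7.770×10^-4)] = √(2.104×10^6) ≈ 1450.4.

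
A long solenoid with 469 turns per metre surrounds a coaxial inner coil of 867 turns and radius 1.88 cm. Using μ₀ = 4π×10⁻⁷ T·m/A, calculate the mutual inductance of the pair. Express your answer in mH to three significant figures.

M ≈ 0.567 mH

The outer solenoid produces a uniform field B₁ = μ₀n₁I₁ across the inner coil,
so the flux linkage is N₂Φ = N₂B₁A₂ = μ₀n₁N₂A₂·I₁, giving M = μ₀n₁N₂A₂.
A₂ = πr² = π(1.880×10^-2 m)² = 1.110×10^-3 m².
M = (4π×10⁻⁷)(469)(867)(1.110×10^-3) = 5.674×10^-4 H.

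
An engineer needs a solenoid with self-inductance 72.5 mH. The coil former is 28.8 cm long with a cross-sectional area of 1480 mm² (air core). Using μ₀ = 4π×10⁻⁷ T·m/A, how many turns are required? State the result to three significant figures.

N ≈ 3350 turns

A = 1480 mm² = 1.480×10^-3 m².
From L = μ₀N²A/ℓ, N = √(Lℓ / (μ₀A)).
N = √[(7.250×10^-2)(0.288) / ((4π×10⁻⁷)×1.480×10^-3)] = √(1.123×10^7) ≈ 3350.7.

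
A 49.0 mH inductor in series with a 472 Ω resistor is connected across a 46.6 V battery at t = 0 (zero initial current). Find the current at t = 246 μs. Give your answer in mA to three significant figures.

I ≈ 89.5 mA

τ = L/R = 4.900×10^-2/472 = 1.038×10^-4 s; final current I_∞ = ε/R = 46.6/472 = 9.873×10^-2 A.
I(t) = I_∞(1 − e^(−t/τ)) with t/τ = 2.370.
I = (9.873×10^-2)(1 − e^(−2.370)) = 8.950×10^-2 A.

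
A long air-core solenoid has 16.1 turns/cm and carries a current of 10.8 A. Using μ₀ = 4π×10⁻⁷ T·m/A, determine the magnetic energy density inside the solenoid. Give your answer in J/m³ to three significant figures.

u ≈ 190 J/m³

B = μ₀nI = (4π×10⁻⁷)(1.610×10^3)(10.8) = 2.185×10^-2 T.
u = B²/(2μ₀) = (2.185×10^-2)²/(2×4π×10⁻⁷) = 190 J/m³.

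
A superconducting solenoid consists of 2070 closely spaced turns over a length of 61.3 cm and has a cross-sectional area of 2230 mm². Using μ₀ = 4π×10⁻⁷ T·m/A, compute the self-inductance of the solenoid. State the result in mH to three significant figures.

L ≈ 19.6 mH

A = 2230 mm² = 2.230×10^-3 m².
For a long solenoid, L = μ₀N²A/ℓ.
L = (4π×10⁻⁷)(2070)²(2.230×10^-3)/(0.613 m) = 1.959×10^-2 H.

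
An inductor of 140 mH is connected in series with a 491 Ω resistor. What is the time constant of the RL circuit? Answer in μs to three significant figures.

τ ≈ 285 μs

τ = L/R = (0.14 H)/(491 Ω) = 2.851×10^-4 s.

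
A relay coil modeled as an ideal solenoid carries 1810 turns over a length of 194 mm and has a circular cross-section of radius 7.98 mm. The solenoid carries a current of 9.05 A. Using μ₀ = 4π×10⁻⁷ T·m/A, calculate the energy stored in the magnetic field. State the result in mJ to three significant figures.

U ≈ 174 mJ

A = πr² = π(7.980×10^-3 m)² = 2.001×10^-4 m².
L = μ₀N²A/ℓ = (4π×10⁻⁷)(1810)²(2.001×10^-4)/(0.194) = 4.245×10^-3 H.
U = ½LI² = ½(4.245×10^-3)(9.05)² = 0.1739 J.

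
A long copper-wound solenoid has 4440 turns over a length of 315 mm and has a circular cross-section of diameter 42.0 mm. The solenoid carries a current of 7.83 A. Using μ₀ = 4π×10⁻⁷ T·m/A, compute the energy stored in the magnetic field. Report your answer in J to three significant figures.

U ≈ 3.34 J

A = π(d/2)² = π(2.100×10^-2 m)² = 1.385×10^-3 m².
L = μ₀N²A/ℓ = (4π×10⁻⁷)(4440)²(1.385×10^-3)/(0.315) = 0.109 H.
U = ½LI² = ½(0.109)(7.83)² = 3.34 J.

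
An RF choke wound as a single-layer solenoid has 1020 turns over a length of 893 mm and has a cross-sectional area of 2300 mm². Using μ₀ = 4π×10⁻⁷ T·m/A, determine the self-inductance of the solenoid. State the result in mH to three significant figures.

A = 2300 mm² = 2.300×10^-3 m².
For a long solenoid, L = μ₀N²A/ℓ.
L = (4π×10⁻⁷)(1020)²(2.300×10^-3)/(0.893 m) = 3.367×10^-3 H.

L ≈ 3.37 mH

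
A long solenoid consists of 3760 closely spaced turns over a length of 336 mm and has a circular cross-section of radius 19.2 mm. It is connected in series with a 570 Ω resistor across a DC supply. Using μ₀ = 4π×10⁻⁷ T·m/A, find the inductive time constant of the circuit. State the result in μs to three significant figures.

A = πr² = π(1.920×10^-2 m)² = 1.158×10^-3 m².
L = μ₀N²A/ℓ = (4π×10⁻⁷)(3760)²(1.158×10^-3)/(0.336) = 6.123×10^-2 H.
τ = L/R = (6.123×10^-2)/(570) = 1.074×10^-4 s.

τ ≈ 107 μs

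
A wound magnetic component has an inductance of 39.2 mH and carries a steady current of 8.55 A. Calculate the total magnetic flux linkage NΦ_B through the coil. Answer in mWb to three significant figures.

From L = NΦ_B/I, the flux linkage is NΦ_B = LI.
NΦ_B = (3.920×10^-2 H)(8.55 A) = 0.3352 Wb.

NΦ_B ≈ 335 mWb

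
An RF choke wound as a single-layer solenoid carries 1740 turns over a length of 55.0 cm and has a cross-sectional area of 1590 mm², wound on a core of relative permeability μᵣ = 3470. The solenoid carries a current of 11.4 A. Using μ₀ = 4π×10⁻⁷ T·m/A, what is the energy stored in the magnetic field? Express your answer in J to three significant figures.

A = 1590 mm² = 1.590×10^-3 m².
L = μ₀μᵣN²A/ℓ = (4π×10⁻⁷)(3470)(1740)²(1.590×10^-3)/(0.55) = 38.17 H.
U = ½LI² = ½(38.17)(11.4)² = 2.480×10^3 J.

U ≈ 2480 J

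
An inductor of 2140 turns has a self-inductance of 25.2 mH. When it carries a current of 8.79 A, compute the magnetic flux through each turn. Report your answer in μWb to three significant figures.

From L = NΦ_B/I, the flux per turn is Φ_B = LI/N.
Φ_B = (2.520×10^-2 H)(8.79 A)/2140 = 1.035×10^-4 Wb.

Φ_B ≈ 104 μWb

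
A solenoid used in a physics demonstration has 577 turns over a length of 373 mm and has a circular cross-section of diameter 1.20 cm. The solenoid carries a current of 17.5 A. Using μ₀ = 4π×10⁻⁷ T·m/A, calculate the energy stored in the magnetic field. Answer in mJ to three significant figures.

U ≈ 19.4 mJ

A = π(d/2)² = π(6.000×10^-3 m)² = 1.131×10^-4 m².
L = μ₀N²A/ℓ = (4π×10⁻⁷)(577)²(1.131×10^-4)/(0.373) = 1.269×10^-4 H.
U = ½LI² = ½(1.269×10^-4)(17.5)² = 1.942×10^-2 J.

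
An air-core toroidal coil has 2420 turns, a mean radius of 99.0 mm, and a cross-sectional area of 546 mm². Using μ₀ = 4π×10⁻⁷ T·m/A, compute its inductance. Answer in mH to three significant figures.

L ≈ 6.46 mH

For a thin toroid, L = μ₀N²A/(2πR).
L = (4π×10⁻⁷)(2420)²(5.460×10^-4) / (2π×9.900×10^-2 m) = 6.460×10^-3 H.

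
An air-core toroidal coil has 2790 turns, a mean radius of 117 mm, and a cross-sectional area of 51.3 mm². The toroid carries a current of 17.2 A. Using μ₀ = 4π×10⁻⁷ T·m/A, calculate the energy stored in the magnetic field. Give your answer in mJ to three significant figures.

L = μ₀N²A/(2πR) = (4π×10⁻⁷)(2790)²(5.130×10^-5)/(2π×0.117) = 6.826×10^-4 H.
U = ½LI² = ½(6.826×10^-4)(17.2)² = 0.101 J.

U ≈ 101 mJ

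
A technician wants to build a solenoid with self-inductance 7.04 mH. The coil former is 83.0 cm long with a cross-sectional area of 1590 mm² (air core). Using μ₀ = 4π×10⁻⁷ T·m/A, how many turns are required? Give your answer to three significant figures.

A = 1590 mm² = 1.590×10^-3 m².
From L = μ₀N²A/ℓ, N = √(Lℓ / (μ₀A)).
N = √[(7.040×10^-3)(0.83) / ((4π×10⁻⁷)×1.590×10^-3)] = √(2.924×10^6) ≈ 1710.1.

N ≈ 1710 turns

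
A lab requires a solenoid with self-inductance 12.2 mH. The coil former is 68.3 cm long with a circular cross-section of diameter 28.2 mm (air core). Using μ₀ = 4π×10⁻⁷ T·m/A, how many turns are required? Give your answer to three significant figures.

N ≈ 3260 turns

A = π(d/2)² = π(1.410×10^-2 m)² = 6.246×10^-4 m².
From L = μ₀N²A/ℓ, N = √(Lℓ / (μ₀A)).
N = √[(1.220×10^-2)(0.683) / ((4π×10⁻⁷)×6.246×10^-4)] = √(1.062×10^7) ≈ 3258.3.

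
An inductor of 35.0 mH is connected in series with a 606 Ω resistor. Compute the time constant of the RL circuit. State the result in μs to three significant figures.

τ = L/R = (3.500×10^-2 H)/(606 Ω) = 5.776×10^-5 s.

τ ≈ 57.8 μs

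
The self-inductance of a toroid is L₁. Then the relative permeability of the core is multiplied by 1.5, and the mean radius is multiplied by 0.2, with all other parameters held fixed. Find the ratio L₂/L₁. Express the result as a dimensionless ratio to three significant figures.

L₂/L₁ = 7.50

For a toroid, L ∝ μᵣN²A/R.
L₂/L₁ = (1.5) × (0.2)^-1 = 7.50.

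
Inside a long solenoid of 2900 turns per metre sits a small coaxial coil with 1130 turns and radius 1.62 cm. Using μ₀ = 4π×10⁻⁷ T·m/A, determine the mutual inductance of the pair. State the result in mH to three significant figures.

M ≈ 3.40 mH

The outer solenoid produces a uniform field B₁ = μ₀n₁I₁ across the inner coil,
so the flux linkage is N₂Φ = N₂B₁A₂ = μ₀n₁N₂A₂·I₁, giving M = μ₀n₁N₂A₂.
A₂ = πr² = π(1.620×10^-2 m)² = 8.2448×10^-4 m².
M = (4π×10⁻⁷)(2900)(1130)(8.2448×10^-4) = 3.395×10^-3 H.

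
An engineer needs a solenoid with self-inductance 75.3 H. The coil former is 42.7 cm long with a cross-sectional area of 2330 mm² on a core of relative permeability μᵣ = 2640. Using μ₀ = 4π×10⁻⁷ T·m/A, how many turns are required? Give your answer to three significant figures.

N ≈ 2040 turns

A = 2330 mm² = 2.330×10^-3 m².
From L = μ₀μᵣN²A/ℓ, N = √(Lℓ / (μ₀μᵣA)).
N = √[(75.3)(0.427) / ((4π×10⁻⁷)(2640)×2.330×10^-3)] = √(4.160×10^6) ≈ 2039.5.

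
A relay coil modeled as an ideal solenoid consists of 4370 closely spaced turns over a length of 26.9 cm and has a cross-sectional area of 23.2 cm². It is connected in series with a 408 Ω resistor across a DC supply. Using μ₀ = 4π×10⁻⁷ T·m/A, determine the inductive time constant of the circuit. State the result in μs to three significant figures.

A = 23.2 cm² = 2.320×10^-3 m².
L = μ₀N²A/ℓ = (4π×10⁻⁷)(4370)²(2.320×10^-3)/(0.269) = 0.207 H.
τ = L/R = (0.207)/(408) = 5.073×10^-4 s.

τ ≈ 507 μs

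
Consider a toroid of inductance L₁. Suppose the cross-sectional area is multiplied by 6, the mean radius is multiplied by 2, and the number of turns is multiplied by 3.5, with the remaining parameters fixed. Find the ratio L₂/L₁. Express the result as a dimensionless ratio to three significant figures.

L₂/L₁ = 36.8

For a toroid, L ∝ μᵣN²A/R.
L₂/L₁ = (6) × (2)^-1 × (3.5)^2 = 36.8.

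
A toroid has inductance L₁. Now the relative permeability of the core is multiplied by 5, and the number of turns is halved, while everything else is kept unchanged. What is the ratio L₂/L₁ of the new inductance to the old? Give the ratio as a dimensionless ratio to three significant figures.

L₂/L₁ = 1.25

For a toroid, L ∝ μᵣN²A/R.
L₂/L₁ = (5) × (0.5)^2 = 1.25.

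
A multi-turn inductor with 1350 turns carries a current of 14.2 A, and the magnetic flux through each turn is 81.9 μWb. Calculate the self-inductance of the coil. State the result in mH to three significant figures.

L ≈ 7.79 mH

Self-inductance is defined by L = NΦ_B/I (flux linkage over current).
L = (1350)(8.190×10^-5 Wb)/(14.2 A) = 7.786×10^-3 H.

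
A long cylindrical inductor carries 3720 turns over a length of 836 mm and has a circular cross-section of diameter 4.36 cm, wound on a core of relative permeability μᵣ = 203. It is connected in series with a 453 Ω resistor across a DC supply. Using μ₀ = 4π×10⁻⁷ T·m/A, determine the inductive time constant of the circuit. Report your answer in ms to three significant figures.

A = π(d/2)² = π(2.180×10^-2 m)² = 1.493×10^-3 m².
L = μ₀μᵣN²A/ℓ = (4π×10⁻⁷)(203)(3720)²(1.493×10^-3)/(0.836) = 6.304 H.
τ = L/R = (6.304)/(453) = 1.392×10^-2 s.

τ ≈ 13.9 ms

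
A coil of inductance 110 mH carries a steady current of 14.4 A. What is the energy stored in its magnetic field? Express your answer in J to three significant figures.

Stored magnetic energy: U = ½LI².
U = ½(0.11 H)(14.4 A)² = 11.4 J.

U ≈ 11.4 J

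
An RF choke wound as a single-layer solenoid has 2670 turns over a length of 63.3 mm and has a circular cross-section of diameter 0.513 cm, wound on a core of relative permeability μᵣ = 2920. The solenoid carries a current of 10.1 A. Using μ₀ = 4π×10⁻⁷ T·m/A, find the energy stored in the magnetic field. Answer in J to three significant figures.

U ≈ 436 J

A = π(d/2)² = π(2.565×10^-3 m)² = 2.067×10^-5 m².
L = μ₀μᵣN²A/ℓ = (4π×10⁻⁷)(2920)(2670)²(2.067×10^-5)/(6.330×10^-2) = 8.542 H.
U = ½LI² = ½(8.542)(10.1)² = 435.7 J.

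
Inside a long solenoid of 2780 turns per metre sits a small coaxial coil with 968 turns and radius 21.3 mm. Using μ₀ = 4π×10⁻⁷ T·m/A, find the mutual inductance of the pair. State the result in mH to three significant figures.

The outer solenoid produces a uniform field B₁ = μ₀n₁I₁ across the inner coil,
so the flux linkage is N₂Φ = N₂B₁A₂ = μ₀n₁N₂A₂·I₁, giving M = μ₀n₁N₂A₂.
A₂ = πr² = π(2.130×10^-2 m)² = 1.425×10^-3 m².
M = (4π×10⁻⁷)(2780)(968)(1.425×10^-3) = 4.820×10^-3 H.

M ≈ 4.82 mH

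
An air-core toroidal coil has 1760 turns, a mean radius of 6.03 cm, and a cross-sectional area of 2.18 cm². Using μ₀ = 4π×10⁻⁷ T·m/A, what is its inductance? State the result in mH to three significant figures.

For a thin toroid, L = μ₀N²A/(2πR).
L = (4π×10⁻⁷)(1760)²(2.180×10^-4) / (2π×6.030×10^-2 m) = 2.240×10^-3 H.

L ≈ 2.24 mH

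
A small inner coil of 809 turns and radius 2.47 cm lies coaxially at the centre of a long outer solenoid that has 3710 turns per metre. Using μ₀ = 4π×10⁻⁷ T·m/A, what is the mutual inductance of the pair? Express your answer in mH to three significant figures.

The outer solenoid produces a uniform field B₁ = μ₀n₁I₁ across the inner coil,
so the flux linkage is N₂Φ = N₂B₁A₂ = μ₀n₁N₂A₂·I₁, giving M = μ₀n₁N₂A₂.
A₂ = πr² = π(2.470×10^-2 m)² = 1.917×10^-3 m².
M = (4π×10⁻⁷)(3710)(809)(1.917×10^-3) = 7.229×10^-3 H.

M ≈ 7.23 mH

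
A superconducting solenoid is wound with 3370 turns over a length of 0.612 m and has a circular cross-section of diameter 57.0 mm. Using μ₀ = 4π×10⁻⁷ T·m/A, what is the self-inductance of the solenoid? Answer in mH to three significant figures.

A = π(d/2)² = π(2.850×10^-2 m)² = 2.552×10^-3 m².
For a long solenoid, L = μ₀N²A/ℓ.
L = (4π×10⁻⁷)(3370)²(2.552×10^-3)/(0.612 m) = 5.951×10^-2 H.

L ≈ 59.5 mH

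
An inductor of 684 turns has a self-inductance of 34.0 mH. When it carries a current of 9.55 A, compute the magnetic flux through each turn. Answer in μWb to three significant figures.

Φ_B ≈ 475 μWb

From L = NΦ_B/I, the flux per turn is Φ_B = LI/N.
Φ_B = (3.400×10^-2 H)(9.55 A)/684 = 4.747×10^-4 Wb.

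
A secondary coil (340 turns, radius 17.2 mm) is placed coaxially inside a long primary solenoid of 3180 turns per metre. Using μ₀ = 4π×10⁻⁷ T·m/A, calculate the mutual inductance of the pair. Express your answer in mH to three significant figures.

The outer solenoid produces a uniform field B₁ = μ₀n₁I₁ across the inner coil,
so the flux linkage is N₂Φ = N₂B₁A₂ = μ₀n₁N₂A₂·I₁, giving M = μ₀n₁N₂A₂.
A₂ = πr² = π(1.720×10^-2 m)² = 9.294×10^-4 m².
M = (4π×10⁻⁷)(3180)(340)(9.294×10^-4) = 1.263×10^-3 H.

M ≈ 1.26 mH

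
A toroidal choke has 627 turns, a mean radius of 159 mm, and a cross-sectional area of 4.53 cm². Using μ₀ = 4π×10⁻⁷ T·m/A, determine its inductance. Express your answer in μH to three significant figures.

For a thin toroid, L = μ₀N²A/(2πR).
L = (4π×10⁻⁷)(627)²(4.530×10^-4) / (2π×0.159 m) = 2.240×10^-4 H.

L ≈ 224 μH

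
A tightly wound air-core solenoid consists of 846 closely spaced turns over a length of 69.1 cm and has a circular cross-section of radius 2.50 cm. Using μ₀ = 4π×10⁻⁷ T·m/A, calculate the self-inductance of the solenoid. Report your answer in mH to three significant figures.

L ≈ 2.56 mH

A = πr² = π(2.500×10^-2 m)² = 1.963×10^-3 m².
For a long solenoid, L = μ₀N²A/ℓ.
L = (4π×10⁻⁷)(846)²(1.963×10^-3)/(0.691 m) = 2.556×10^-3 H.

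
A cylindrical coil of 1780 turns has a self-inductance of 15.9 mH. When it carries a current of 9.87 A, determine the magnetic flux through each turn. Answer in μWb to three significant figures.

Φ_B ≈ 88.2 μWb

From L = NΦ_B/I, the flux per turn is Φ_B = LI/N.
Φ_B = (1.590×10^-2 H)(9.87 A)/1780 = 8.816×10^-5 Wb.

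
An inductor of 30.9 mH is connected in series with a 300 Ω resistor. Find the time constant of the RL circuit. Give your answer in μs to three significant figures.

τ ≈ 103 μs

τ = L/R = (3.090×10^-2 H)/(300 Ω) = 1.030×10^-4 s.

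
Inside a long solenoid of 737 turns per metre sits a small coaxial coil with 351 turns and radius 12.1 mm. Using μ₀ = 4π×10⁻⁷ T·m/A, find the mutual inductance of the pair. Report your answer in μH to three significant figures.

The outer solenoid produces a uniform field B₁ = μ₀n₁I₁ across the inner coil,
so the flux linkage is N₂Φ = N₂B₁A₂ = μ₀n₁N₂A₂·I₁, giving M = μ₀n₁N₂A₂.
A₂ = πr² = π(1.210×10^-2 m)² = 4.600×10^-4 m².
M = (4π×10⁻⁷)(737)(351)(4.600×10^-4) = 1.495×10^-4 H.

M ≈ 150 μH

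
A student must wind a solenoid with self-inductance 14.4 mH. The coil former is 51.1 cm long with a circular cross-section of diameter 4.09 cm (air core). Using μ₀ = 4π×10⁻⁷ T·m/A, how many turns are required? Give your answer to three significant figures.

A = π(d/2)² = π(2.045×10^-2 m)² = 1.314×10^-3 m².
From L = μ₀N²A/ℓ, N = √(Lℓ / (μ₀A)).
N = √[(1.440×10^-2)(0.511) / ((4π×10⁻⁷)×1.314×10^-3)] = √(4.457×10^6) ≈ 2111.1.

N ≈ 2110 turns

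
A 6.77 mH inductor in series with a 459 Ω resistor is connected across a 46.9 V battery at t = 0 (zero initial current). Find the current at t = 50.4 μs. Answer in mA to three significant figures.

τ = L/R = 6.770×10^-3/459 = 1.4749×10^-5 s; final current I_∞ = ε/R = 46.9/459 = 0.1022 A.
I(t) = I_∞(1 − e^(−t/τ)) with t/τ = 3.417.
I = (0.1022)(1 − e^(−3.417)) = 9.883×10^-2 A.

I ≈ 98.8 mA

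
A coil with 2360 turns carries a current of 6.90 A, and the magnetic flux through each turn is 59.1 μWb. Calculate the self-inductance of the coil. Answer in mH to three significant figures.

L ≈ 20.2 mH

Self-inductance is defined by L = NΦ_B/I (flux linkage over current).
L = (2360)(5.910×10^-5 Wb)/(6.90 A) = 2.021×10^-2 H.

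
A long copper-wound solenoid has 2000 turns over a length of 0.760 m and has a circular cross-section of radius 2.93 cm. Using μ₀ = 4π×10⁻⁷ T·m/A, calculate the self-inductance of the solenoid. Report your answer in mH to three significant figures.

A = πr² = π(2.930×10^-2 m)² = 2.697×10^-3 m².
For a long solenoid, L = μ₀N²A/ℓ.
L = (4π×10⁻⁷)(2000)²(2.697×10^-3)/(0.76 m) = 1.784×10^-2 H.

L ≈ 17.8 mH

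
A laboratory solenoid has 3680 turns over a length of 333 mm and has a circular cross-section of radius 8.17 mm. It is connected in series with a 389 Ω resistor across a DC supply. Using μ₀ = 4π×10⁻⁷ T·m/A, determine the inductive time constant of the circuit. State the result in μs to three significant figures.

A = πr² = π(8.170×10^-3 m)² = 2.097×10^-4 m².
L = μ₀N²A/ℓ = (4π×10⁻⁷)(3680)²(2.097×10^-4)/(0.333) = 1.072×10^-2 H.
τ = L/R = (1.072×10^-2)/(389) = 2.7549×10^-5 s.

τ ≈ 27.5 μs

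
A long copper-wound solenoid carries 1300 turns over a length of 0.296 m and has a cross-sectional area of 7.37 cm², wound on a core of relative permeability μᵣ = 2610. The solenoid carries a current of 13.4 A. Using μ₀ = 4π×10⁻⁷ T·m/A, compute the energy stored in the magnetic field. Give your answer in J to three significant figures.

U ≈ 1240 J

A = 7.37 cm² = 7.370×10^-4 m².
L = μ₀μᵣN²A/ℓ = (4π×10⁻⁷)(2610)(1300)²(7.370×10^-4)/(0.296) = 13.8 H.
U = ½LI² = ½(13.8)(13.4)² = 1.239×10^3 J.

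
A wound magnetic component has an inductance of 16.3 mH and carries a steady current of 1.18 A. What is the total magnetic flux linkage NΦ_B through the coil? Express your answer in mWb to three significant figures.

From L = NΦ_B/I, the flux linkage is NΦ_B = LI.
NΦ_B = (1.630×10^-2 H)(1.18 A) = 1.923×10^-2 Wb.

NΦ_B ≈ 19.2 mWb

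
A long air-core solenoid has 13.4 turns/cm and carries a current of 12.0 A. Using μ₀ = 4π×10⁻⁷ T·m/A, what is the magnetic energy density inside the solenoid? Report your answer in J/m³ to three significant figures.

B = μ₀nI = (4π×10⁻⁷)(1.340×10^3)(12.0) = 2.021×10^-2 T.
u = B²/(2μ₀) = (2.021×10^-2)²/(2×4π×10⁻⁷) = 162.46 J/m³.

u ≈ 162 J/m³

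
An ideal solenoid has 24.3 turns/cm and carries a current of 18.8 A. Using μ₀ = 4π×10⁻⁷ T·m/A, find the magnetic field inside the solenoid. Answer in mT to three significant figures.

Inside a long solenoid, B = μ₀nI.
B = (4π×10⁻⁷)(2.430×10^3 m⁻¹)(18.8 A) = 5.741×10^-2 T.

B ≈ 57.4 mT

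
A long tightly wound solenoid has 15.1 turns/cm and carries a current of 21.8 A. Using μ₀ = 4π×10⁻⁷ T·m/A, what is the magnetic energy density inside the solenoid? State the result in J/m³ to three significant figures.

B = μ₀nI = (4π×10⁻⁷)(1.510×10^3)(21.8) = 4.137×10^-2 T.
u = B²/(2μ₀) = (4.137×10^-2)²/(2×4π×10⁻⁷) = 680.8 J/m³.

u ≈ 681 J/m³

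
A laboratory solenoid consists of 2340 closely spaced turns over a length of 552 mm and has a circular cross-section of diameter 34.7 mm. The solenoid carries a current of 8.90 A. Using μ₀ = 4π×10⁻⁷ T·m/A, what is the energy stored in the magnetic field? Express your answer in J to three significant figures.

U ≈ 0.467 J

A = π(d/2)² = π(1.735×10^-2 m)² = 9.457×10^-4 m².
L = μ₀N²A/ℓ = (4π×10⁻⁷)(2340)²(9.457×10^-4)/(0.552) = 1.179×10^-2 H.
U = ½LI² = ½(1.179×10^-2)(8.90)² = 0.4669 J.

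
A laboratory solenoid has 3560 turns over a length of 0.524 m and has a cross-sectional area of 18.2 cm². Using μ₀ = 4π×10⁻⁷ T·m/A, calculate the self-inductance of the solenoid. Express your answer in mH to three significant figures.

A = 18.2 cm² = 1.820×10^-3 m².
For a long solenoid, L = μ₀N²A/ℓ.
L = (4π×10⁻⁷)(3560)²(1.820×10^-3)/(0.524 m) = 5.532×10^-2 H.

L ≈ 55.3 mH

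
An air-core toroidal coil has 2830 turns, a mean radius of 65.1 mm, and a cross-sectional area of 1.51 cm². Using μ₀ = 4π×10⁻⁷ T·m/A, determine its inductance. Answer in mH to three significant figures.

L ≈ 3.72 mH

For a thin toroid, L = μ₀N²A/(2πR).
L = (4π×10⁻⁷)(2830)²(1.510×10^-4) / (2π×6.510×10^-2 m) = 3.715×10^-3 H.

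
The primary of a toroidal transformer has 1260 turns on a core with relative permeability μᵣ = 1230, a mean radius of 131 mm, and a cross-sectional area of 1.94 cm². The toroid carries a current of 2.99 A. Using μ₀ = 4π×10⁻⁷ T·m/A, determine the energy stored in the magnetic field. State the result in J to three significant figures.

U ≈ 2.59 J

L = μ₀μᵣN²A/(2πR) = (4π×10⁻⁷)(1230)(1260)²(1.940×10^-4)/(2π×0.131) = 0.5784 H.
U = ½LI² = ½(0.5784)(2.99)² = 2.585 J.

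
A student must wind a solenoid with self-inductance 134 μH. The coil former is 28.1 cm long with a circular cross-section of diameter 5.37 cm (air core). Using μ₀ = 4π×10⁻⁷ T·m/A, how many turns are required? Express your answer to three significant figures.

N ≈ 115 turns

A = π(d/2)² = π(2.685×10^-2 m)² = 2.2648×10^-3 m².
From L = μ₀N²A/ℓ, N = √(Lℓ / (μ₀A)).
N = √[(1.340×10^-4)(0.281) / ((4π×10⁻⁷)×2.2648×10^-3)] = √(1.323×10^4) ≈ 115.0.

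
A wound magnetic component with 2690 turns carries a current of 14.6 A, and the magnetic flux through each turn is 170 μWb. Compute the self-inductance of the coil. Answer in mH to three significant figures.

Self-inductance is defined by L = NΦ_B/I (flux linkage over current).
L = (2690)(1.700×10^-4 Wb)/(14.6 A) = 3.132×10^-2 H.

L ≈ 31.3 mH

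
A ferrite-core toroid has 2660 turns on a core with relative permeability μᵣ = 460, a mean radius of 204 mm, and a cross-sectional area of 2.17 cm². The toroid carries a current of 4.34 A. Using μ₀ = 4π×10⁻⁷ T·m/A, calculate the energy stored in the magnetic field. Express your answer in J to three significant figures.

U ≈ 6.52 J

L = μ₀μᵣN²A/(2πR) = (4π×10⁻⁷)(460)(2660)²(2.170×10^-4)/(2π×0.204) = 0.6924 H.
U = ½LI² = ½(0.6924)(4.34)² = 6.521 J.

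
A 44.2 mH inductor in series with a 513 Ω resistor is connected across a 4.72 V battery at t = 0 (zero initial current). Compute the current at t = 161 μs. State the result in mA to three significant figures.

I ≈ 7.78 mA

τ = L/R = 4.420×10^-2/513 = 8.616×10^-5 s; final current I_∞ = ε/R = 4.72/513 = 9.201×10^-3 A.
I(t) = I_∞(1 − e^(−t/τ)) with t/τ = 1.869.
I = (9.201×10^-3)(1 − e^(−1.869)) = 7.781×10^-3 A.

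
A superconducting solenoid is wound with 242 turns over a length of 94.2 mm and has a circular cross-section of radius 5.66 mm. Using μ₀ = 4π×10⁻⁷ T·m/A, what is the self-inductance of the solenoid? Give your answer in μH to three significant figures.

A = πr² = π(5.660×10^-3 m)² = 1.006×10^-4 m².
For a long solenoid, L = μ₀N²A/ℓ.
L = (4π×10⁻⁷)(242)²(1.006×10^-4)/(9.420×10^-2 m) = 7.863×10^-5 H.

L ≈ 78.6 μH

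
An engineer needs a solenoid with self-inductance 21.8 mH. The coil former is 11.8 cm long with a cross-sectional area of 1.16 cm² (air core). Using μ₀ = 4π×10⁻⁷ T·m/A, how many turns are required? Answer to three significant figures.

N ≈ 4200 turns

A = 1.16 cm² = 1.160×10^-4 m².
From L = μ₀N²A/ℓ, N = √(Lℓ / (μ₀A)).
N = √[(2.180×10^-2)(0.118) / ((4π×10⁻⁷)×1.160×10^-4)] = √(1.7647×10^7) ≈ 4200.8.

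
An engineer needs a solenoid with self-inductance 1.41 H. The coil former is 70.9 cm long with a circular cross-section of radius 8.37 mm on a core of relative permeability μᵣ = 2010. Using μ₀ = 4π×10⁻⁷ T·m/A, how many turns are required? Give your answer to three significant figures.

A = πr² = π(8.370×10^-3 m)² = 2.201×10^-4 m².
From L = μ₀μᵣN²A/ℓ, N = √(Lℓ / (μ₀μᵣA)).
N = √[(1.41)(0.709) / ((4π×10⁻⁷)(2010)×2.201×10^-4)] = √(1.798×10^6) ≈ 1341.0.

N ≈ 1340 turns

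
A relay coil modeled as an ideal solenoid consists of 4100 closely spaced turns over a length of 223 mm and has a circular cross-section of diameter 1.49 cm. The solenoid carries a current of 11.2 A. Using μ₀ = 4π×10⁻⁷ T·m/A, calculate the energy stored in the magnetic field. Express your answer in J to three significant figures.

A = π(d/2)² = π(7.450×10^-3 m)² = 1.744×10^-4 m².
L = μ₀N²A/ℓ = (4π×10⁻⁷)(4100)²(1.744×10^-4)/(0.223) = 1.652×10^-2 H.
U = ½LI² = ½(1.652×10^-2)(11.2)² = 1.036 J.

U ≈ 1.04 J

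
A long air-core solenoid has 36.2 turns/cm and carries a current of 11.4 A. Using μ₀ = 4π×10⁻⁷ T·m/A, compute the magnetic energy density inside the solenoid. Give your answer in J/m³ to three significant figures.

u ≈ 1070 J/m³

B = μ₀nI = (4π×10⁻⁷)(3.620×10^3)(11.4) = 5.186×10^-2 T.
u = B²/(2μ₀) = (5.186×10^-2)²/(2×4π×10⁻⁷) = 1.070×10^3 J/m³.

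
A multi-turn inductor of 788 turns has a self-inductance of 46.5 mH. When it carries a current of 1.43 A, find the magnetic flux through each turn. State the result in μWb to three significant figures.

From L = NΦ_B/I, the flux per turn is Φ_B = LI/N.
Φ_B = (4.650×10^-2 H)(1.43 A)/788 = 8.438×10^-5 Wb.

Φ_B ≈ 84.4 μWb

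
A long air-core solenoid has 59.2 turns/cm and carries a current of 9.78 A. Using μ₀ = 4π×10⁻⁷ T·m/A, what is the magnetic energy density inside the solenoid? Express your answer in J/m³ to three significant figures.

B = μ₀nI = (4π×10⁻⁷)(5.920×10^3)(9.78) = 7.276×10^-2 T.
u = B²/(2μ₀) = (7.276×10^-2)²/(2×4π×10⁻⁷) = 2.106×10^3 J/m³.

u ≈ 2110 J/m³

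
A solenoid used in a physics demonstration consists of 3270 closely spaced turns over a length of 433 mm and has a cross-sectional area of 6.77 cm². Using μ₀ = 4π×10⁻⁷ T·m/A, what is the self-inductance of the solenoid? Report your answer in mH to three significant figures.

L ≈ 21.0 mH

A = 6.77 cm² = 6.770×10^-4 m².
For a long solenoid, L = μ₀N²A/ℓ.
L = (4π×10⁻⁷)(3270)²(6.770×10^-4)/(0.433 m) = 2.101×10^-2 H.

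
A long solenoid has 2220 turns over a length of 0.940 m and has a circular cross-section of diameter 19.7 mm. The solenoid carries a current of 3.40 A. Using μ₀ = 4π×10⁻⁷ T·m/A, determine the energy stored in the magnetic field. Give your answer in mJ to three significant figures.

A = π(d/2)² = π(9.850×10^-3 m)² = 3.048×10^-4 m².
L = μ₀N²A/ℓ = (4π×10⁻⁷)(2220)²(3.048×10^-4)/(0.94) = 2.008×10^-3 H.
U = ½LI² = ½(2.008×10^-3)(3.40)² = 1.161×10^-2 J.

U ≈ 11.6 mJ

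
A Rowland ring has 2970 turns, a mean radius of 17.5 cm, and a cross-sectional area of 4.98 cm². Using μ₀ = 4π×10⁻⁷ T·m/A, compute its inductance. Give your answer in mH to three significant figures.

L ≈ 5.02 mH

For a thin toroid, L = μ₀N²A/(2πR).
L = (4π×10⁻⁷)(2970)²(4.980×10^-4) / (2π×0.175 m) = 5.020×10^-3 H.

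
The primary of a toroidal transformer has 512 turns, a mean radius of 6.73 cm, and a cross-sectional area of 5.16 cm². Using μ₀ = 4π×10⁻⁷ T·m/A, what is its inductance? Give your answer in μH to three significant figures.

For a thin toroid, L = μ₀N²A/(2πR).
L = (4π×10⁻⁷)(512)²(5.160×10^-4) / (2π×6.730×10^-2 m) = 4.020×10^-4 H.

L ≈ 402 μH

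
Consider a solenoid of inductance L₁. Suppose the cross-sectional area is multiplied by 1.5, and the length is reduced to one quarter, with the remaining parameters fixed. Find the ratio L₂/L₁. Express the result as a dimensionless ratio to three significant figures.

L₂/L₁ = 6.00

For a solenoid, L ∝ μᵣN²A/ℓ.
L₂/L₁ = (1.5) × (0.25)^-1 = 6.00.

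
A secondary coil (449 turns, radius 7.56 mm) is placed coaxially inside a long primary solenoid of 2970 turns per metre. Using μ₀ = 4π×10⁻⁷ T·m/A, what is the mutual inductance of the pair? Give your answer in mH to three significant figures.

M ≈ 0.301 mH

The outer solenoid produces a uniform field B₁ = μ₀n₁I₁ across the inner coil,
so the flux linkage is N₂Φ = N₂B₁A₂ = μ₀n₁N₂A₂·I₁, giving M = μ₀n₁N₂A₂.
A₂ = πr² = π(7.560×10^-3 m)² = 1.796×10^-4 m².
M = (4π×10⁻⁷)(2970)(449)(1.796×10^-4) = 3.009×10^-4 H.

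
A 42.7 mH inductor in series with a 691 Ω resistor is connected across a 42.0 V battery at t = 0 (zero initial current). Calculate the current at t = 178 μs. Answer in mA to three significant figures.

I ≈ 57.4 mA

τ = L/R = 4.270×10^-2/691 = 6.179×10^-5 s; final current I_∞ = ε/R = 42.0/691 = 6.078×10^-2 A.
I(t) = I_∞(1 − e^(−t/τ)) with t/τ = 2.881.
I = (6.078×10^-2)(1 − e^(−2.881)) = 5.737×10^-2 A.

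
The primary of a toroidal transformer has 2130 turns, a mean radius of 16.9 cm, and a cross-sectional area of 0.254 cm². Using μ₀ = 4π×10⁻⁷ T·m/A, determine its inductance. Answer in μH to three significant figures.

L ≈ 136 μH

For a thin toroid, L = μ₀N²A/(2πR).
L = (4π×10⁻⁷)(2130)²(2.540×10^-5) / (2π×0.169 m) = 1.364×10^-4 H.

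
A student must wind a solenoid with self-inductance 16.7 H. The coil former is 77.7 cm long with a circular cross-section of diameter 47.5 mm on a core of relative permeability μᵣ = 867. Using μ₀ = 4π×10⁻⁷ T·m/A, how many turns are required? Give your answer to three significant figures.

N ≈ 2590 turns

A = π(d/2)² = π(2.375×10^-2 m)² = 1.772×10^-3 m².
From L = μ₀μᵣN²A/ℓ, N = √(Lℓ / (μ₀μᵣA)).
N = √[(16.7)(0.777) / ((4π×10⁻⁷)(867)×1.772×10^-3)] = √(6.721×10^6) ≈ 2592.5.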